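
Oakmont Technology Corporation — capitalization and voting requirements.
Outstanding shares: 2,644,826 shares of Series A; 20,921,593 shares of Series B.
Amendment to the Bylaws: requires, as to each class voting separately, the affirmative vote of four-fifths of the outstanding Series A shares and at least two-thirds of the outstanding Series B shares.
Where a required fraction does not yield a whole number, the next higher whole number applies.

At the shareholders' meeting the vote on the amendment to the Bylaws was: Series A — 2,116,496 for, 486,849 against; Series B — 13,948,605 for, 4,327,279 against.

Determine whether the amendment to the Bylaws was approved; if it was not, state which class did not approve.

Series A: 4/5 of 2644826 = 2115860.80, rounded up to 2115861; 2,115,861 required, 2,116,496 in favor — approved.
Series B: 2/3 of 20921593 = 13947728.67, rounded up to 13947729; 13,947,729 required, 13,948,605 in favor — approved.

Approved — every class gave the required vote.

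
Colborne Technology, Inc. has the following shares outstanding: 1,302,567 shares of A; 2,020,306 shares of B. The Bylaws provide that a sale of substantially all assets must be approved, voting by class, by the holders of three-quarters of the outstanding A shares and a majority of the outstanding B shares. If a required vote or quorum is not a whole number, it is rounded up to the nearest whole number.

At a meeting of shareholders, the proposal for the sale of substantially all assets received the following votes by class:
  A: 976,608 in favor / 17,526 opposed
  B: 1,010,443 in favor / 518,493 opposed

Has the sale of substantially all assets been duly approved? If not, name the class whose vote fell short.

Not approved — the A shares did not give the required vote.

A: 3/4 of 1302567 = 976925.25, rounded up to 976926; 976,926 required, 976,608 in favor — not approved.
B: a majority of 2020306 is 1010154; 1,010,154 required, 1,010,443 in favor — approved.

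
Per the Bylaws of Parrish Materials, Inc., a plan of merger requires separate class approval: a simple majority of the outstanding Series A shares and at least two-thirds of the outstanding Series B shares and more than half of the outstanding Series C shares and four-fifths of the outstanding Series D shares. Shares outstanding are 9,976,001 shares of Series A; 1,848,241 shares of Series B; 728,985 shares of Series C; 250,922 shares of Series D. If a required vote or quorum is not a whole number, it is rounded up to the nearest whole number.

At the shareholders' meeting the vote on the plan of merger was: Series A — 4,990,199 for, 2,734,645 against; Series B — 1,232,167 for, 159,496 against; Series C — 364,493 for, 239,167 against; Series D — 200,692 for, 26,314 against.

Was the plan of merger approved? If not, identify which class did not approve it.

Series A: a majority of 9976001 is 4988001; 4,988,001 required, 4,990,199 in favor — approved.
Series B: 2/3 of 1848241 = 1232160.67, rounded up to 1232161; 1,232,161 required, 1,232,167 in favor — approved.
Series C: a majority of 728985 is 364493; 364,493 required, 364,493 in favor — approved.
Series D: 4/5 of 250922 = 200737.60, rounded up to 200738; 200,738 required, 200,692 in favor — not approved.

Not approved — the Series D shares did not give the required vote.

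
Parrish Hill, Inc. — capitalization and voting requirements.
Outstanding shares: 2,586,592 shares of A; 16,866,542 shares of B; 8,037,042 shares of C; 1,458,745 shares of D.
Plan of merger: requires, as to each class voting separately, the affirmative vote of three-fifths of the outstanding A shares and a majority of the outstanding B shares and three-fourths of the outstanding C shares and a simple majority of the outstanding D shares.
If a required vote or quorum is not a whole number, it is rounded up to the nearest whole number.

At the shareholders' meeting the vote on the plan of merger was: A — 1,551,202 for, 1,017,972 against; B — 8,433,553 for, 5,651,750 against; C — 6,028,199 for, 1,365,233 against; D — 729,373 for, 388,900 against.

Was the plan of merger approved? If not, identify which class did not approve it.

Not approved — the A shares did not give the required vote.

A: 3/5 of 2586592 = 1551955.20, rounded up to 1551956; 1,551,956 required, 1,551,202 in favor — not approved.
B: a majority of 16866542 is 8433272; 8,433,272 required, 8,433,553 in favor — approved.
C: 3/4 of 8037042 = 6027781.50, rounded up to 6027782; 6,027,782 required, 6,028,199 in favor — approved.
D: a majority of 1458745 is 729373; 729,373 required, 729,373 in favor — approved.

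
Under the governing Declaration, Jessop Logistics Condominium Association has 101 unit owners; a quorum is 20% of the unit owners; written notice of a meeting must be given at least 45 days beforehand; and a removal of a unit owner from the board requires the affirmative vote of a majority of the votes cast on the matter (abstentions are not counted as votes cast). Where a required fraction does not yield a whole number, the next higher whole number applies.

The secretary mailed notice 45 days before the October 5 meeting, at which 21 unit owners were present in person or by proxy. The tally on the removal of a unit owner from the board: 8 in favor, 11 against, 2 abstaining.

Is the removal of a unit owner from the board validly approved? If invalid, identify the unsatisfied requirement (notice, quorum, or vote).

Notice: 45 days given; 45 required. Satisfied.
Quorum: 20% of 101 = 20.20, rounded up to 21; 21 present. Satisfied.
Vote: requires a majority of the votes cast (21 − 2 abstaining = 19); a majority of 19 is 10, so 10 needed; 8 in favor. Not satisfied.

Invalid — vote requirement not satisfied.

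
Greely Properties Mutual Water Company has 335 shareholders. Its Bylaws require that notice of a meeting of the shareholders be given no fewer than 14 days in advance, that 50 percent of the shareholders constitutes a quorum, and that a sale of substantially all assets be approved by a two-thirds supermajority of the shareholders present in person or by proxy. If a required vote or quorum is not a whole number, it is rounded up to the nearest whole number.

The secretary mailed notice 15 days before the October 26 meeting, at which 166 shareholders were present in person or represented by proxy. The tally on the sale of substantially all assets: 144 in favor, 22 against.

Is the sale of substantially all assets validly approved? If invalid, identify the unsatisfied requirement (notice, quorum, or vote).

Notice: 15 days given; 14 required. Satisfied.
Quorum: 50% of 335 = 167.50, rounded up to 168; 166 present. Not satisfied.
Vote: requires two-thirds of those present (166); 2/3 of 166 = 110.67, rounded up to 111, so 111 needed; 144 in favor. Satisfied.

Invalid — quorum requirement not satisfied.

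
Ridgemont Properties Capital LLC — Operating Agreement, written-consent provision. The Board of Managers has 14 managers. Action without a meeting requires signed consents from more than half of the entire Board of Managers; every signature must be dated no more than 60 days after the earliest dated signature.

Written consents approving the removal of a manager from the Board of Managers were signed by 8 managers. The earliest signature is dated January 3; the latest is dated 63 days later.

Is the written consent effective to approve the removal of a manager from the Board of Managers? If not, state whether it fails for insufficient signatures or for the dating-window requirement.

Signatures required: more than half of 14 — a majority of 14 is 8, so 8 needed; 8 signed. Sufficient.
Dating window: the latest signature is 63 days after the earliest; the limit is 60 days. Outside the window.

Not effective — dating-window requirement not satisfied.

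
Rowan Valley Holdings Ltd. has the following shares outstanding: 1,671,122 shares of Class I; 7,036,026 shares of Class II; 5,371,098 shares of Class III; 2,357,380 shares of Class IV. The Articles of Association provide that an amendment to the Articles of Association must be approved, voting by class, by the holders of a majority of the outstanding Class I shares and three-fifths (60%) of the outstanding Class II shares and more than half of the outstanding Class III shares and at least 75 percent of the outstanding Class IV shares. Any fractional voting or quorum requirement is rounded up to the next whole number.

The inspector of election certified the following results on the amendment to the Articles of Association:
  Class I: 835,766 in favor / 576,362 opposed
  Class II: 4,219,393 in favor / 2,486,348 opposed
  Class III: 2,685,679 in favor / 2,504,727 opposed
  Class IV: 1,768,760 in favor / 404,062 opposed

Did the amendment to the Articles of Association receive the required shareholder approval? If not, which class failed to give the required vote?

Class I: a majority of 1671122 is 835562; 835,562 required, 835,766 in favor — approved.
Class II: 3/5 of 7036026 = 4221615.60, rounded up to 4221616; 4,221,616 required, 4,219,393 in favor — not approved.
Class III: a majority of 5371098 is 2685550; 2,685,550 required, 2,685,679 in favor — approved.
Class IV: 3/4 of 2357380 = 1768035; 1,768,035 required, 1,768,760 in favor — approved.

Not approved — the Class II shares did not give the required vote.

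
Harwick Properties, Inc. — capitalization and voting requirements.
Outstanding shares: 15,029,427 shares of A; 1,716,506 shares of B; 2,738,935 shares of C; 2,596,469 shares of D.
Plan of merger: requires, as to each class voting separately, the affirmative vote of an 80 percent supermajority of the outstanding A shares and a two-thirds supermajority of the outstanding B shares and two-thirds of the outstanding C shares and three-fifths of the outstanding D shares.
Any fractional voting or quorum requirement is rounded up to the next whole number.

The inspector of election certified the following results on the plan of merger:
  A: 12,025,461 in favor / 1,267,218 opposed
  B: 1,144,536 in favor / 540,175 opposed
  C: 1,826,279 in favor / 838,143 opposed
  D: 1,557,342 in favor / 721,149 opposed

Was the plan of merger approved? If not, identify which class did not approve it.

Not approved — the D shares did not give the required vote.

A: 4/5 of 15029427 = 12023541.60, rounded up to 12023542; 12,023,542 required, 12,025,461 in favor — approved.
B: 2/3 of 1716506 = 1144337.33, rounded up to 1144338; 1,144,338 required, 1,144,536 in favor — approved.
C: 2/3 of 2738935 = 1825956.67, rounded up to 1825957; 1,825,957 required, 1,826,279 in favor — approved.
D: 3/5 of 2596469 = 1557881.40, rounded up to 1557882; 1,557,882 required, 1,557,342 in favor — not approved.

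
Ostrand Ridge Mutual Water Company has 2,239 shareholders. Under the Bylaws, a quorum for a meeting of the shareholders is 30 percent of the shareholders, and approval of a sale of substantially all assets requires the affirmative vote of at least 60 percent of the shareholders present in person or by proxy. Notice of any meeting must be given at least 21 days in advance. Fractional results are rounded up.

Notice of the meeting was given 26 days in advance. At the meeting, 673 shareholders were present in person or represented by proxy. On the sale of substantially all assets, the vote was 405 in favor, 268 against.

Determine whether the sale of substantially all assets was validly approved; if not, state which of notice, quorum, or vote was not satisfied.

Valid — all requirements satisfied.

Notice: 26 days given; 21 required. Satisfied.
Quorum: 30% of 2,239 = 671.70, rounded up to 672; 673 present. Satisfied.
Vote: requires three-fifths of those present (673); 3/5 of 673 = 403.80, rounded up to 404, so 404 needed; 405 in favor. Satisfied.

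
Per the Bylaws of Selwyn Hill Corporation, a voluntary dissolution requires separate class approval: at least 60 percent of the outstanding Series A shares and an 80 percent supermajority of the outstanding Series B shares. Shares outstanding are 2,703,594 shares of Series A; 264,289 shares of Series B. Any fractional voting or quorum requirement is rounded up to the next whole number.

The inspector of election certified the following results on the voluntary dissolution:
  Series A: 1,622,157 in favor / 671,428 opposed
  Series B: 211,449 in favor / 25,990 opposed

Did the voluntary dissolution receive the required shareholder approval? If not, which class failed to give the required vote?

Series A: 3/5 of 2703594 = 1622156.40, rounded up to 1622157; 1,622,157 required, 1,622,157 in favor — approved.
Series B: 4/5 of 264289 = 211431.20, rounded up to 211432; 211,432 required, 211,449 in favor — approved.

Approved — every class gave the required vote.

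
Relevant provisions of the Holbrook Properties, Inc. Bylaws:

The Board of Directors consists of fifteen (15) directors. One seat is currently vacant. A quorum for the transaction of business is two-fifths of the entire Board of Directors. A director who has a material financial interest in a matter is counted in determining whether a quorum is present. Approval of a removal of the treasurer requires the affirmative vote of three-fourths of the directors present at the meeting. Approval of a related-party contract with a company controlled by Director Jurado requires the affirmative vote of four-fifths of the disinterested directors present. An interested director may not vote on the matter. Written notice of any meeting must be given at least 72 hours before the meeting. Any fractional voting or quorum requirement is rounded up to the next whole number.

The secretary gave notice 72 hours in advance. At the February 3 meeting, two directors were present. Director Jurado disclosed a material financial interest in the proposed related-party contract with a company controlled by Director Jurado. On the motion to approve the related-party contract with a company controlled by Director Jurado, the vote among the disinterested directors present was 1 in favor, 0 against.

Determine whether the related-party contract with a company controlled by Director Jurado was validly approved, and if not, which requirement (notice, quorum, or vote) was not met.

Notice: 72 hours given; 72 required (72 ≥ 72). Satisfied.
Quorum: 2 present (interested directors count toward quorum); quorum is 6. Not satisfied.
Vote: the related-party contract with a company controlled by Director Jurado requires four-fifths of the disinterested directors present (2 − 1 = 1). 4/5 of 1 = 0.80, rounded up to 1, so 1 affirmative vote is needed; 1 voted in favor. Satisfied. (Moot — without a quorum no business can be validly transacted.)

Invalid — quorum requirement not satisfied.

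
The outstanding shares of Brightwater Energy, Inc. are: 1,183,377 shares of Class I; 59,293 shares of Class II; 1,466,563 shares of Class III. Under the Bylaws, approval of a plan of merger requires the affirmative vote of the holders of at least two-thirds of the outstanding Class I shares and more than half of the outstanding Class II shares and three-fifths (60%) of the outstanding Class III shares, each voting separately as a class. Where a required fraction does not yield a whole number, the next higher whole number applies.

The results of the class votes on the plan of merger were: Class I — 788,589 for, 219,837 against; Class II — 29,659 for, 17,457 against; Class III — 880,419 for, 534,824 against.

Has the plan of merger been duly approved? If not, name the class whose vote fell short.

Class I: 2/3 of 1183377 = 788918; 788,918 required, 788,589 in favor — not approved.
Class II: a majority of 59293 is 29647; 29,647 required, 29,659 in favor — approved.
Class III: 3/5 of 1466563 = 879937.80, rounded up to 879938; 879,938 required, 880,419 in favor — approved.

Not approved — the Class I shares did not give the required vote.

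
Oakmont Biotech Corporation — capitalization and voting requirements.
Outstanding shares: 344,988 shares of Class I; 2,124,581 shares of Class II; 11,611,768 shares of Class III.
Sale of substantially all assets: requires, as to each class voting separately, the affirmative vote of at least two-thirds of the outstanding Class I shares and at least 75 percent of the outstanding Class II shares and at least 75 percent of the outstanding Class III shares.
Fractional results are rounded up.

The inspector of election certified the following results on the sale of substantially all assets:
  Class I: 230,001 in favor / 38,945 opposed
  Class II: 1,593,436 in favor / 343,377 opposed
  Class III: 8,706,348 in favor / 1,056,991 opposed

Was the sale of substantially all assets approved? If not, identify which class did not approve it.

Class I: 2/3 of 344988 = 229992; 229,992 required, 230,001 in favor — approved.
Class II: 3/4 of 2124581 = 1593435.75, rounded up to 1593436; 1,593,436 required, 1,593,436 in favor — approved.
Class III: 3/4 of 11611768 = 8708826; 8,708,826 required, 8,706,348 in favor — not approved.

Not approved — the Class III shares did not give the required vote.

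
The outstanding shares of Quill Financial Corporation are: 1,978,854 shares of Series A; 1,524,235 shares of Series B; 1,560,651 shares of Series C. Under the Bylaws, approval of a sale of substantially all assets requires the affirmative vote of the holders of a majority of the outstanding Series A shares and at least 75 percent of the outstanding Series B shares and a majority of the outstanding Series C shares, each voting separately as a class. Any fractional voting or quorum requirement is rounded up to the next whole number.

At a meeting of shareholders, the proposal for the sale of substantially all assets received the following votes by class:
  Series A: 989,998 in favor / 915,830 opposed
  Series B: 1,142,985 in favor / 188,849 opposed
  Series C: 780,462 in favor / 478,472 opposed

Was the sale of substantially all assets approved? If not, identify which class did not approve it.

Not approved — the Series B shares did not give the required vote.

Series A: a majority of 1978854 is 989428; 989,428 required, 989,998 in favor — approved.
Series B: 3/4 of 1524235 = 1143176.25, rounded up to 1143177; 1,143,177 required, 1,142,985 in favor — not approved.
Series C: a majority of 1560651 is 780326; 780,326 required, 780,462 in favor — approved.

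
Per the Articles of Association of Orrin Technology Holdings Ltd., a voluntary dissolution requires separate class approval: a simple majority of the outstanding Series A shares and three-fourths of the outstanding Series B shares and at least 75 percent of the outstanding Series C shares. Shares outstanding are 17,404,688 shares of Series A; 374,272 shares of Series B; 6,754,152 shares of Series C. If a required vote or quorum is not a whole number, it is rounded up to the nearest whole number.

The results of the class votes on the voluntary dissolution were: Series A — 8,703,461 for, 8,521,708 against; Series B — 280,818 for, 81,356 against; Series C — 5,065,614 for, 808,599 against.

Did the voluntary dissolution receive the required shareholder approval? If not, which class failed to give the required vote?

Approved — every class gave the required vote.

Series A: a majority of 17404688 is 8702345; 8,702,345 required, 8,703,461 in favor — approved.
Series B: 3/4 of 374272 = 280704; 280,704 required, 280,818 in favor — approved.
Series C: 3/4 of 6754152 = 5065614; 5,065,614 required, 5,065,614 in favor — approved.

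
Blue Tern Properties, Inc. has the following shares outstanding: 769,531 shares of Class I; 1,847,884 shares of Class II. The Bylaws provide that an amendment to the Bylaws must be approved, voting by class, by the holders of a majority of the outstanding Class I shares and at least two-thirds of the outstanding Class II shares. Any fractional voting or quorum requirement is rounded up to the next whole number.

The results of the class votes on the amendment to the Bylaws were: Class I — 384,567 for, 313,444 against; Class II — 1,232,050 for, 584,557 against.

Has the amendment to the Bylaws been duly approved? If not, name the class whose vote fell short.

Class I: a majority of 769531 is 384766; 384,766 required, 384,567 in favor — not approved.
Class II: 2/3 of 1847884 = 1231922.67, rounded up to 1231923; 1,231,923 required, 1,232,050 in favor — approved.

Not approved — the Class I shares did not give the required vote.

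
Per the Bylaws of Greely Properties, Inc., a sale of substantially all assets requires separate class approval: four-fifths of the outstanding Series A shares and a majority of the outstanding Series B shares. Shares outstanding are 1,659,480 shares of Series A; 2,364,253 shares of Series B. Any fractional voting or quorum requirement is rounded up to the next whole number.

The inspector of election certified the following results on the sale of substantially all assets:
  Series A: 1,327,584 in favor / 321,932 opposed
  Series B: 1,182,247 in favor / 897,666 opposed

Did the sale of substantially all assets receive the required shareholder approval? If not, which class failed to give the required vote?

Series A: 4/5 of 1659480 = 1327584; 1,327,584 required, 1,327,584 in favor — approved.
Series B: a majority of 2364253 is 1182127; 1,182,127 required, 1,182,247 in favor — approved.

Approved — every class gave the required vote.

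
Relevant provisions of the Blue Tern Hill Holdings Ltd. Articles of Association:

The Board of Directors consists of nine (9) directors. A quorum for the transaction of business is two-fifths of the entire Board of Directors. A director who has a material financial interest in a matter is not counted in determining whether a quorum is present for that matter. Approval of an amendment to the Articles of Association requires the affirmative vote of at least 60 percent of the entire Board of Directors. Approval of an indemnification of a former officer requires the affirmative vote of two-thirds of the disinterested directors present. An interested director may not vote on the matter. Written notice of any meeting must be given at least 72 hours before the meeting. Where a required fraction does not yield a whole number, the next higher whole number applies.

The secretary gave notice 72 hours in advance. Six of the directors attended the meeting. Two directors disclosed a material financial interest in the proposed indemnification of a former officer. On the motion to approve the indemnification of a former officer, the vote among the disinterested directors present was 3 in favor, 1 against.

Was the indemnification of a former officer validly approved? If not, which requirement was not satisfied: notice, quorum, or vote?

Notice: 72 hours given; 72 required (72 ≥ 72). Satisfied.
Quorum: 6 present, but the 2 interested directors do not count, leaving 4. Quorum is 4. Satisfied.
Vote: the indemnification of a former officer requires two-thirds of the disinterested directors present (6 − 2 = 4). 2/3 of 4 = 2.67, rounded up to 3, so 3 affirmative votes are needed; 3 voted in favor. Satisfied.

Valid — all requirements satisfied.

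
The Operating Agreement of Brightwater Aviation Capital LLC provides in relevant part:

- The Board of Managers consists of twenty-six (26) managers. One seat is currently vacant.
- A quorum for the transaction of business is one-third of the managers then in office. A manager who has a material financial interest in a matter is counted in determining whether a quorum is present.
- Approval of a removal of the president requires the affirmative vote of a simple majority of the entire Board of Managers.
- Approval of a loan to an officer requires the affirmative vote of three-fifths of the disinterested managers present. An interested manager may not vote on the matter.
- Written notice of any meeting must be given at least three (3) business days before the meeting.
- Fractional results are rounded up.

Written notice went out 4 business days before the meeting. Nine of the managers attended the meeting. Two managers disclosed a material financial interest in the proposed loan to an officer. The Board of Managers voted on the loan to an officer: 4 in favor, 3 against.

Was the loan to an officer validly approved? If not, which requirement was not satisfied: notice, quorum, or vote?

Notice: 4 business days given; 3 required (4 ≥ 3). Satisfied.
Quorum: 9 present (interested managers count toward quorum); quorum is 9. Satisfied.
Vote: the loan to an officer requires three-fifths of the disinterested managers present (9 − 2 = 7). 3/5 of 7 = 4.20, rounded up to 5, so 5 affirmative votes are needed; 4 voted in favor. Not satisfied.

Invalid — vote requirement not satisfied.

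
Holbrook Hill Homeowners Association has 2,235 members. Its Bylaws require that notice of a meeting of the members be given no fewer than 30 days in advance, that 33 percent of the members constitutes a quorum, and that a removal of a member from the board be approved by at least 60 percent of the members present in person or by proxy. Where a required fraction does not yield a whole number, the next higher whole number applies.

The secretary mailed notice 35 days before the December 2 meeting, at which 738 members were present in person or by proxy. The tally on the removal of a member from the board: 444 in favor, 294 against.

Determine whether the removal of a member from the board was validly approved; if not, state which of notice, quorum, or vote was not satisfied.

Notice: 35 days given; 30 required. Satisfied.
Quorum: 33% of 2,235 = 737.55, rounded up to 738; 738 present. Satisfied.
Vote: requires three-fifths of those present (738); 3/5 of 738 = 442.80, rounded up to 443, so 443 needed; 444 in favor. Satisfied.

Valid — all requirements satisfied.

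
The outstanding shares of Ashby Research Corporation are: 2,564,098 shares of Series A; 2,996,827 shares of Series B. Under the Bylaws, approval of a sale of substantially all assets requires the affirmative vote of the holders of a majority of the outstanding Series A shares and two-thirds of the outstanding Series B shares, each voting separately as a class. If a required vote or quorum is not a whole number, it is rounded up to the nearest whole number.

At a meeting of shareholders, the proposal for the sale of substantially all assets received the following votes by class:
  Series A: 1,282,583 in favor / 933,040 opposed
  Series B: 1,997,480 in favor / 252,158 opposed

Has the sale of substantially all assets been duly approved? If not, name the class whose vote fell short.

Not approved — the Series B shares did not give the required vote.

Series A: a majority of 2564098 is 1282050; 1,282,050 required, 1,282,583 in favor — approved.
Series B: 2/3 of 2996827 = 1997884.67, rounded up to 1997885; 1,997,885 required, 1,997,480 in favor — not approved.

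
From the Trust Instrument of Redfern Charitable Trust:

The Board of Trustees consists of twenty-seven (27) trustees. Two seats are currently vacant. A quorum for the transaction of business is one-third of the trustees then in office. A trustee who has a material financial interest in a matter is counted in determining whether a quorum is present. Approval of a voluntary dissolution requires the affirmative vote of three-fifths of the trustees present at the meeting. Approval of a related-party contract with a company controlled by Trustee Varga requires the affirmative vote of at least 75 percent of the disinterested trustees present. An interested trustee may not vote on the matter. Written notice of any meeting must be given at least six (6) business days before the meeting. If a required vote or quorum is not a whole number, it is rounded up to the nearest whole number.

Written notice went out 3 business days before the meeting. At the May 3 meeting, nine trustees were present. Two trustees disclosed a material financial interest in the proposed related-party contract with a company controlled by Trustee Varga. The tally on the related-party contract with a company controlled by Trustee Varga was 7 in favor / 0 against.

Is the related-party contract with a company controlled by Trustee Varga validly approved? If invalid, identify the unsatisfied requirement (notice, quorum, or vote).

Invalid — notice requirement not satisfied.

Notice: 3 business days given; 6 required (3 < 6). Not satisfied.
Quorum: 9 present (interested trustees count toward quorum); quorum is 9. Satisfied.
Vote: the related-party contract with a company controlled by Trustee Varga requires three-fourths of the disinterested trustees present (9 − 2 = 7). 3/4 of 7 = 5.25, rounded up to 6, so 6 affirmative votes are needed; 7 voted in favor. Satisfied.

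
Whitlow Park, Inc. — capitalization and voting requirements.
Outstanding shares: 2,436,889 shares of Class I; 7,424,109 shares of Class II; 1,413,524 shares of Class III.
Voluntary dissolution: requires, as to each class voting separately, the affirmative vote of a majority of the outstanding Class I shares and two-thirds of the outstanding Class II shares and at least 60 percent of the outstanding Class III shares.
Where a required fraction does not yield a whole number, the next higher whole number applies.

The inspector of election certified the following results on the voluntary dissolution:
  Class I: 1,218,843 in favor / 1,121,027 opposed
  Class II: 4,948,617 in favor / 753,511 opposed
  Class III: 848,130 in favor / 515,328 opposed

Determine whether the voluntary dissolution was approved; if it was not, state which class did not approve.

Class I: a majority of 2436889 is 1218445; 1,218,445 required, 1,218,843 in favor — approved.
Class II: 2/3 of 7424109 = 4949406; 4,949,406 required, 4,948,617 in favor — not approved.
Class III: 3/5 of 1413524 = 848114.40, rounded up to 848115; 848,115 required, 848,130 in favor — approved.

Not approved — the Class II shares did not give the required vote.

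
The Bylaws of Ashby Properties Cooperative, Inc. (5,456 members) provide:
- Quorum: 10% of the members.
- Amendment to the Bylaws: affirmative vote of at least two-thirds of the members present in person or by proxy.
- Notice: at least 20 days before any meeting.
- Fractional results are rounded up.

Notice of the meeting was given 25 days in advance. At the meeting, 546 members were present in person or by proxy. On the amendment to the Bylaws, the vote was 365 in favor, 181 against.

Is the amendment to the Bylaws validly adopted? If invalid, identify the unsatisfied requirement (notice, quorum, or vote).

Valid — all requirements satisfied.

Notice: 25 days given; 20 required. Satisfied.
Quorum: 10% of 5,456 = 545.60, rounded up to 546; 546 present. Satisfied.
Vote: requires two-thirds of those present (546); 2/3 of 546 = 364, so 364 needed; 365 in favor. Satisfied.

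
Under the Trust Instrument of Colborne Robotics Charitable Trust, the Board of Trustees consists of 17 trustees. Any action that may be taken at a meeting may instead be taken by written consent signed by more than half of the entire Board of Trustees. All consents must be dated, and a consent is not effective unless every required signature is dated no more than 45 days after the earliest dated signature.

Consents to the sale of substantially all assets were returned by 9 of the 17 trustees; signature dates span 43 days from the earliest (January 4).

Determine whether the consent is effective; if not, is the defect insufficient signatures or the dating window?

Effective — both the signature and dating-window requirements are satisfied.

Signatures required: more than half of 17 — a majority of 17 is 9, so 9 needed; 9 signed. Sufficient.
Dating window: the latest signature is 43 days after the earliest; the limit is 45 days. Within the window.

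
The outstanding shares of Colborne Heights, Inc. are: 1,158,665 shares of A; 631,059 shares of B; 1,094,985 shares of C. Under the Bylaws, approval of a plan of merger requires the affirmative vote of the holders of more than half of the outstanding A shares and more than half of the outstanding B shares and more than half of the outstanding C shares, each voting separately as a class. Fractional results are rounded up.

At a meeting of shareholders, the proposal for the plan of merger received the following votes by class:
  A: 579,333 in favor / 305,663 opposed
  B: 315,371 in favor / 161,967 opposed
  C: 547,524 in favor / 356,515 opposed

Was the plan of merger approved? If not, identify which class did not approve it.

A: a majority of 1158665 is 579333; 579,333 required, 579,333 in favor — approved.
B: a majority of 631059 is 315530; 315,530 required, 315,371 in favor — not approved.
C: a majority of 1094985 is 547493; 547,493 required, 547,524 in favor — approved.

Not approved — the B shares did not give the required vote.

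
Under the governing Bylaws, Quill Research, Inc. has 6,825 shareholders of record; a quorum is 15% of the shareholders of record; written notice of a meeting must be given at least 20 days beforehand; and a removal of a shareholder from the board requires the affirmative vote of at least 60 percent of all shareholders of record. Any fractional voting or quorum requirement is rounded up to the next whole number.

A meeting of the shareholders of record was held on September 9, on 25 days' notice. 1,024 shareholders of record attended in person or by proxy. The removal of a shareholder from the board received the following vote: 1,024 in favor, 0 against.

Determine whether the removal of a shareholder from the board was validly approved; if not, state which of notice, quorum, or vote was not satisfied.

Invalid — vote requirement not satisfied.

Notice: 25 days given; 20 required. Satisfied.
Quorum: 15% of 6,825 = 1,023.75, rounded up to 1,024; 1,024 present. Satisfied.
Vote: requires three-fifths of all shareholders of record (6,825); 3/5 of 6825 = 4095, so 4,095 needed; 1,024 in favor. Not satisfied.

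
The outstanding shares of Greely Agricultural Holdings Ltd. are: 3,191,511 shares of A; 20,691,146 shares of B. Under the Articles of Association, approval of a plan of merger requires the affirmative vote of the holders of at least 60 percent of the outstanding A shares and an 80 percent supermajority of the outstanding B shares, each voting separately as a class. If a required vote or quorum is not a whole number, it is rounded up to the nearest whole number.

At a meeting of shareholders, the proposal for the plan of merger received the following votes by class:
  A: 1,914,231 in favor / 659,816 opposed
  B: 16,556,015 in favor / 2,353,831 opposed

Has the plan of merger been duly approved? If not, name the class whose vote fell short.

A: 3/5 of 3191511 = 1914906.60, rounded up to 1914907; 1,914,907 required, 1,914,231 in favor — not approved.
B: 4/5 of 20691146 = 16552916.80, rounded up to 16552917; 16,552,917 required, 16,556,015 in favor — approved.

Not approved — the A shares did not give the required vote.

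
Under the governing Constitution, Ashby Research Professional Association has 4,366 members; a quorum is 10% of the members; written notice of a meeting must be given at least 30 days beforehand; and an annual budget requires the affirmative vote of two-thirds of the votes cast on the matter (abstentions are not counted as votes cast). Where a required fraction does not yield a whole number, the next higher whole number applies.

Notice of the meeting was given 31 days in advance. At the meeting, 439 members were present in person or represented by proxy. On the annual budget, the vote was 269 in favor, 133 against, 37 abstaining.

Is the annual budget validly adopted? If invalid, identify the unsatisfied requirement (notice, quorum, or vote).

Valid — all requirements satisfied.

Notice: 31 days given; 30 required. Satisfied.
Quorum: 10% of 4,366 = 436.60, rounded up to 437; 439 present. Satisfied.
Vote: requires two-thirds of the votes cast (439 − 37 abstaining = 402); 2/3 of 402 = 268, so 268 needed; 269 in favor. Satisfied.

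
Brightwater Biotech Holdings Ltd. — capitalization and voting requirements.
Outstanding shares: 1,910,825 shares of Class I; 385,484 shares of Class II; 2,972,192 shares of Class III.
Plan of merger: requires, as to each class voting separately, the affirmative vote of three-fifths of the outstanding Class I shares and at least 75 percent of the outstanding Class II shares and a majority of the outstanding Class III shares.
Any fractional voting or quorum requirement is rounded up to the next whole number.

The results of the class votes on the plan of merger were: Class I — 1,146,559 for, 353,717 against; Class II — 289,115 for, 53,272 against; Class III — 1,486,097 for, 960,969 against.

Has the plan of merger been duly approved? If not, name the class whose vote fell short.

Class I: 3/5 of 1910825 = 1146495; 1,146,495 required, 1,146,559 in favor — approved.
Class II: 3/4 of 385484 = 289113; 289,113 required, 289,115 in favor — approved.
Class III: a majority of 2972192 is 1486097; 1,486,097 required, 1,486,097 in favor — approved.

Approved — every class gave the required vote.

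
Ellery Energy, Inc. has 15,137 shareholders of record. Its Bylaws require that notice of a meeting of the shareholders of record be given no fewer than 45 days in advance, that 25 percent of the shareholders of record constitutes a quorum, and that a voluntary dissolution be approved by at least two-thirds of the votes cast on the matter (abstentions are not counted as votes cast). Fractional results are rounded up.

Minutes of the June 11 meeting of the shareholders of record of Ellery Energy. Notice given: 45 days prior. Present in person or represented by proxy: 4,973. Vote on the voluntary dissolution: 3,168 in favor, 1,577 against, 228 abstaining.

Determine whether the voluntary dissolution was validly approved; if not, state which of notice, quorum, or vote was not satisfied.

Notice: 45 days given; 45 required. Satisfied.
Quorum: 25% of 15,137 = 3,784.25, rounded up to 3,785; 4,973 present. Satisfied.
Vote: requires two-thirds of the votes cast (4,973 − 228 abstaining = 4,745); 2/3 of 4745 = 3163.33, rounded up to 3164, so 3,164 needed; 3,168 in favor. Satisfied.

Valid — all requirements satisfied.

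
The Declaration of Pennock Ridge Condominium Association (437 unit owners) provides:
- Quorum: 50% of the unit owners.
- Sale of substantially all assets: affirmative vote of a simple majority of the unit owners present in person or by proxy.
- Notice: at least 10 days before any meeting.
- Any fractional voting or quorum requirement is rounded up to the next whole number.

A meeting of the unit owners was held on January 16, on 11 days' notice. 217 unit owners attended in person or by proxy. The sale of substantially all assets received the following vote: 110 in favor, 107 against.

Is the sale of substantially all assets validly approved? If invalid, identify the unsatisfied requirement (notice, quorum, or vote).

Notice: 11 days given; 10 required. Satisfied.
Quorum: 50% of 437 = 218.50, rounded up to 219; 217 present. Not satisfied.
Vote: requires a majority of those present (217); a majority of 217 is 109, so 109 needed; 110 in favor. Satisfied.

Invalid — quorum requirement not satisfied.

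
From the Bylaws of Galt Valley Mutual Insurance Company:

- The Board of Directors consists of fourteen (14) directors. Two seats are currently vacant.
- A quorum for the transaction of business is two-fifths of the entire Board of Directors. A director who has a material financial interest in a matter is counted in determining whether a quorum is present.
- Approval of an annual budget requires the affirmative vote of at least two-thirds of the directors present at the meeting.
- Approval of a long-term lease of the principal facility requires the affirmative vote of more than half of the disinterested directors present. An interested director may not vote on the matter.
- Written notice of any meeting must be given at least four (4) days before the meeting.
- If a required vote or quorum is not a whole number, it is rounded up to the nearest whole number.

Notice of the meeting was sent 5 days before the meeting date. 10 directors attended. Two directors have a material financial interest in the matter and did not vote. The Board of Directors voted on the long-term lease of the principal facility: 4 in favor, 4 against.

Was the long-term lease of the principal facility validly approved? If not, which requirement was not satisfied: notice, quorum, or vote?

Notice: 5 days given; 4 required (5 ≥ 4). Satisfied.
Quorum: 10 present (interested directors count toward quorum); quorum is 6. Satisfied.
Vote: the long-term lease of the principal facility requires a majority of the disinterested directors present (10 − 2 = 8). A majority of 8 is 5, so 5 affirmative votes are needed; 4 voted in favor. Not satisfied.

Invalid — vote requirement not satisfied.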